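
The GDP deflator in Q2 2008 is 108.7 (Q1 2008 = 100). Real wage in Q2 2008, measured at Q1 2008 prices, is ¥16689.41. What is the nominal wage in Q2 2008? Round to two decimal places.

Nominal = Real × (Index/100) = 16689.41 × (108.7/100)
        = 16689.41 × 1.087 = 18141.3887

18141.39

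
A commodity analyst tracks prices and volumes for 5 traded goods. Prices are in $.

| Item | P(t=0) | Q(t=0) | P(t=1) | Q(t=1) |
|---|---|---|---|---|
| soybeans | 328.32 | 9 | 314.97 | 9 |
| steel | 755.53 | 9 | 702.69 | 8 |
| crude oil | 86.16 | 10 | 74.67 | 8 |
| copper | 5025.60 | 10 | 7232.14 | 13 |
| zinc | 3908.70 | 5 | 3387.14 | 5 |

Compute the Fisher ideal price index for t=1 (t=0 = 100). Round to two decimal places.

125.10

Laspeyres component (base-period weights):
ΣP(t=1)Q(t=0) = 314.97×9 + 702.69×9 + 74.67×10 + 7232.14×10 + 3387.14×5 = 2834.73 + 6324.21 + 746.7 + 72321.4 + 16935.7 = 99162.74
ΣP(t=0)Q(t=0) = 328.32×9 + 755.53×9 + 86.16×10 + 5025.60×10 + 3908.70×5 = 2954.88 + 6799.77 + 861.6 + 50256 + 19543.5 = 80415.75
L = 99162.74 / 80415.75 × 100 = 123.3126
Paasche component (current-period weights):
ΣP(t=1)Q(t=1) = 314.97×9 + 702.69×8 + 74.67×8 + 7232.14×13 + 3387.14×5 = 2834.73 + 5621.52 + 597.36 + 94017.82 + 16935.7 = 120007.13
ΣP(t=0)Q(t=1) = 328.32×9 + 755.53×8 + 86.16×8 + 5025.60×13 + 3908.70×5 = 2954.88 + 6044.24 + 689.28 + 65332.8 + 19543.5 = 94564.7
P = 120007.13 / 94564.7 × 100 = 126.9048
Fisher = √(L × P) = √(123.3126 × 126.9048) = 125.0958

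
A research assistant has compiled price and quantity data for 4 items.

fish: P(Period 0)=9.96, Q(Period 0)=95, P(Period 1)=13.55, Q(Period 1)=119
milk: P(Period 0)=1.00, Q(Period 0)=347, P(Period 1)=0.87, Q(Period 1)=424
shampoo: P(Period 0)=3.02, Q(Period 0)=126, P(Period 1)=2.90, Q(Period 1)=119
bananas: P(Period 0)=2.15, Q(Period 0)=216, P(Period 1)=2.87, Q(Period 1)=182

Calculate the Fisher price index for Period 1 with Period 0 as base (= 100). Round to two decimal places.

120.56

Laspeyres component (base-period weights):
ΣP(Period 1)Q(Period 0) = 13.55×95 + 0.87×347 + 2.90×126 + 2.87×216 = 1287.25 + 301.89 + 365.4 + 619.92 = 2574.46
ΣP(Period 0)Q(Period 0) = 9.96×95 + 1.00×347 + 3.02×126 + 2.15×216 = 946.2 + 347 + 380.52 + 464.4 = 2138.12
L = 2574.46 / 2138.12 × 100 = 120.4076
Paasche component (current-period weights):
ΣP(Period 1)Q(Period 1) = 13.55×119 + 0.87×424 + 2.90×119 + 2.87×182 = 1612.45 + 368.88 + 345.1 + 522.34 = 2848.77
ΣP(Period 0)Q(Period 1) = 9.96×119 + 1.00×424 + 3.02×119 + 2.15×182 = 1185.24 + 424 + 359.38 + 391.3 = 2359.92
P = 2848.77 / 2359.92 × 100 = 120.7147
Fisher = √(L × P) = √(120.4076 × 120.7147) = 120.5611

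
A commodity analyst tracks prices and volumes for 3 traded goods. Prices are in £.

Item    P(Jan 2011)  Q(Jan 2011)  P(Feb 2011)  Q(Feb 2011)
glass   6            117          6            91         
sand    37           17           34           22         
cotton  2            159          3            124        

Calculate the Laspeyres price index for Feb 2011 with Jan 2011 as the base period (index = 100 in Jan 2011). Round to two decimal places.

Laspeyres price index uses base-period quantities as weights.
ΣP(Feb 2011)·Q(Jan 2011) = 6×117 + 34×17 + 3×159 = 702 + 578 + 477 = 1757
ΣP(Jan 2011)·Q(Jan 2011) = 6×117 + 37×17 + 2×159 = 702 + 629 + 318 = 1649
Index = 1757 / 1649 × 100 = 106.5494

106.55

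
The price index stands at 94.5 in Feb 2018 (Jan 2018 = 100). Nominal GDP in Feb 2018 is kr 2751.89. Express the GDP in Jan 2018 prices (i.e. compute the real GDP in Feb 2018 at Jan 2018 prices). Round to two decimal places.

Real = Nominal ÷ (Index/100) = 2751.89 ÷ (94.5/100)
     = 2751.89 ÷ 0.945 = 2912.0529

2912.05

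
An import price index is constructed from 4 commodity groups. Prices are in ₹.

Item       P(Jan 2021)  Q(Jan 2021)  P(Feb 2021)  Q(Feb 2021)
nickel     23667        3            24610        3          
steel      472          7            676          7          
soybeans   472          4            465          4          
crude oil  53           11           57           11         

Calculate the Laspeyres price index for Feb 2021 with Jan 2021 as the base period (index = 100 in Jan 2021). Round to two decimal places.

Laspeyres price index uses base-period quantities as weights.
ΣP(Feb 2021)·Q(Jan 2021) = 24610×3 + 676×7 + 465×4 + 57×11 = 73830 + 4732 + 1860 + 627 = 81049
ΣP(Jan 2021)·Q(Jan 2021) = 23667×3 + 472×7 + 472×4 + 53×11 = 71001 + 3304 + 1888 + 583 = 76776
Index = 81049 / 76776 × 100 = 105.5655

105.57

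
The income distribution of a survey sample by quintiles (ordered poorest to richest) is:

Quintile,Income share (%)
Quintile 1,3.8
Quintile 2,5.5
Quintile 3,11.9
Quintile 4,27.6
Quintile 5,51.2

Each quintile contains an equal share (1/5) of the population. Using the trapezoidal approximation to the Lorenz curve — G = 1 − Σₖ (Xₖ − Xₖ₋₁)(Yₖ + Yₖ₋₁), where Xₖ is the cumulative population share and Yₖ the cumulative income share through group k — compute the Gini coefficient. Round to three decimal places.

Cumulative income shares Yₖ: 0.0380, 0.0930, 0.2120, 0.4880, 1.0000
Σ (Xₖ−Xₖ₋₁)(Yₖ+Yₖ₋₁) = (1/5)(0.0380+0.0000) + (1/5)(0.0930+0.0380) + (1/5)(0.2120+0.0930) + (1/5)(0.4880+0.2120) + (1/5)(1.0000+0.4880)
  = 0.0076 + 0.0262 + 0.0610 + 0.1400 + 0.2976 = 0.5324
G = 1 − 0.5324 = 0.4676

0.468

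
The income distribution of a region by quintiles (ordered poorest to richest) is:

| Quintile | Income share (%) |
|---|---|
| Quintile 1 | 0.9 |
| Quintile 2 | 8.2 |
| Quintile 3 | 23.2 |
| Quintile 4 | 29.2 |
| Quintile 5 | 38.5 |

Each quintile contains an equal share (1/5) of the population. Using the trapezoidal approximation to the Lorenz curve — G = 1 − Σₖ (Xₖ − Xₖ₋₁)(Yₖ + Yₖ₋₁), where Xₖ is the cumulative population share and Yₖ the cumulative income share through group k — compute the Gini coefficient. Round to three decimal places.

Cumulative income shares Yₖ: 0.0090, 0.0910, 0.3230, 0.6150, 1.0000
Σ (Xₖ−Xₖ₋₁)(Yₖ+Yₖ₋₁) = (1/5)(0.0090+0.0000) + (1/5)(0.0910+0.0090) + (1/5)(0.3230+0.0910) + (1/5)(0.6150+0.3230) + (1/5)(1.0000+0.6150)
  = 0.0018 + 0.0200 + 0.0828 + 0.1876 + 0.3230 = 0.6152
G = 1 − 0.6152 = 0.3848

0.385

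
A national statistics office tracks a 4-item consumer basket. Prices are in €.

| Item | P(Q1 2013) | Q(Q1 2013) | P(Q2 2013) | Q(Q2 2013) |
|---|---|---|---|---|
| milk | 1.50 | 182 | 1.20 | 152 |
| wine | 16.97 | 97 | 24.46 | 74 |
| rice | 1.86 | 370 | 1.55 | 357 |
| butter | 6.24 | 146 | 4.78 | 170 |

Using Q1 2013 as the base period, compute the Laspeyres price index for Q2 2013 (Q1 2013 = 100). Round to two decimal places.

109.78

Laspeyres price index uses base-period quantities as weights.
ΣP(Q2 2013)·Q(Q1 2013) = 1.20×182 + 24.46×97 + 1.55×370 + 4.78×146 = 218.4 + 2372.62 + 573.5 + 697.88 = 3862.4
ΣP(Q1 2013)·Q(Q1 2013) = 1.50×182 + 16.97×97 + 1.86×370 + 6.24×146 = 273 + 1646.09 + 688.2 + 911.04 = 3518.33
Index = 3862.4 / 3518.33 × 100 = 109.7794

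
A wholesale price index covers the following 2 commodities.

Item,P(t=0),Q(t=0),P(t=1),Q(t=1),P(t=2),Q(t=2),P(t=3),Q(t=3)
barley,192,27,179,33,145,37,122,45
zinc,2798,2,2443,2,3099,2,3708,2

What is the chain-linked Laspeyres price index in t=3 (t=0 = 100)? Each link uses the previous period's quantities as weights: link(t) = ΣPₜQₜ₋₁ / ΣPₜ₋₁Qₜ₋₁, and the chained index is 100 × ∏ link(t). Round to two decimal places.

94.66

Link t=0→t=1:
ΣP(t=1)Q(t=0) = 179×27 + 2443×2 = 4833 + 4886 = 9719
ΣP(t=0)Q(t=0) = 192×27 + 2798×2 = 5184 + 5596 = 10780
link = 9719/10780 = 0.901577
Link t=1→t=2:
ΣP(t=2)Q(t=1) = 145×33 + 3099×2 = 4785 + 6198 = 10983
ΣP(t=1)Q(t=1) = 179×33 + 2443×2 = 5907 + 4886 = 10793
link = 10983/10793 = 1.017604
Link t=2→t=3:
ΣP(t=3)Q(t=2) = 122×37 + 3708×2 = 4514 + 7416 = 11930
ΣP(t=2)Q(t=2) = 145×37 + 3099×2 = 5365 + 6198 = 11563
link = 11930/11563 = 1.031739
Chained index = 100 × 0.901577 × 1.017604 × 1.031739 = 94.6567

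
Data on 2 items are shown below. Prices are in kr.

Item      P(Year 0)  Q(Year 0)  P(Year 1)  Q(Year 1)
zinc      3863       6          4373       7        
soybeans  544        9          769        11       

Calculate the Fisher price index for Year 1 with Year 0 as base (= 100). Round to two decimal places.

118.21

Laspeyres component (base-period weights):
ΣP(Year 1)Q(Year 0) = 4373×6 + 769×9 = 26238 + 6921 = 33159
ΣP(Year 0)Q(Year 0) = 3863×6 + 544×9 = 23178 + 4896 = 28074
L = 33159 / 28074 × 100 = 118.1128
Paasche component (current-period weights):
ΣP(Year 1)Q(Year 1) = 4373×7 + 769×11 = 30611 + 8459 = 39070
ΣP(Year 0)Q(Year 1) = 3863×7 + 544×11 = 27041 + 5984 = 33025
P = 39070 / 33025 × 100 = 118.3043
Fisher = √(L × P) = √(118.1128 × 118.3043) = 118.2085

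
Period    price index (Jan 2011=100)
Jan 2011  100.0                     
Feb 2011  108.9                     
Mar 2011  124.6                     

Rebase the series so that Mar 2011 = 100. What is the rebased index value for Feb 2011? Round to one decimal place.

87.4

Rebased(Feb 2011) = 108.9 / 124.6 × 100 = 87.3997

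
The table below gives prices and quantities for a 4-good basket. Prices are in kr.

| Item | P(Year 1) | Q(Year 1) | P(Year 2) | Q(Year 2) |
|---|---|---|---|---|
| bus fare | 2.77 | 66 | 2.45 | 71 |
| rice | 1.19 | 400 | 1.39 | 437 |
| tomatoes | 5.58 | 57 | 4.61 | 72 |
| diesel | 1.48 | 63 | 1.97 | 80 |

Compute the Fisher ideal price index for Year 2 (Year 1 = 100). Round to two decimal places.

102.99

Laspeyres component (base-period weights):
ΣP(Year 2)Q(Year 1) = 2.45×66 + 1.39×400 + 4.61×57 + 1.97×63 = 161.7 + 556 + 262.77 + 124.11 = 1104.58
ΣP(Year 1)Q(Year 1) = 2.77×66 + 1.19×400 + 5.58×57 + 1.48×63 = 182.82 + 476 + 318.06 + 93.24 = 1070.12
L = 1104.58 / 1070.12 × 100 = 103.2202
Paasche component (current-period weights):
ΣP(Year 2)Q(Year 2) = 2.45×71 + 1.39×437 + 4.61×72 + 1.97×80 = 173.95 + 607.43 + 331.92 + 157.6 = 1270.9
ΣP(Year 1)Q(Year 2) = 2.77×71 + 1.19×437 + 5.58×72 + 1.48×80 = 196.67 + 520.03 + 401.76 + 118.4 = 1236.86
P = 1270.9 / 1236.86 × 100 = 102.7521
Fisher = √(L × P) = √(103.2202 × 102.7521) = 102.9859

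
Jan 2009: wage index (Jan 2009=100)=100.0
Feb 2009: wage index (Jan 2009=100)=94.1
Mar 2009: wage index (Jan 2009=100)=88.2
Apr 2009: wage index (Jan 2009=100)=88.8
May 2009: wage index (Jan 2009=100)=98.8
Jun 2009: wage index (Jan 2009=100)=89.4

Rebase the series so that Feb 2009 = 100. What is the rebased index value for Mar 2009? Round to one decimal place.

Rebased(Mar 2009) = 88.2 / 94.1 × 100 = 93.7301

93.7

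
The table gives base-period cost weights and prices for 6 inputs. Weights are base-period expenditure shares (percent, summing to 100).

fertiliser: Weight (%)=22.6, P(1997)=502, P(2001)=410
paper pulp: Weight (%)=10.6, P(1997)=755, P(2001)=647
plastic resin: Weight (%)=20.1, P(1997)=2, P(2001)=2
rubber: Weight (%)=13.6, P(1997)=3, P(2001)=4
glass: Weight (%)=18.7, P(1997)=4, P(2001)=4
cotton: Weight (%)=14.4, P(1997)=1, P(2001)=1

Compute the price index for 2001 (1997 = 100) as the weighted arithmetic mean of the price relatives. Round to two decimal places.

fertiliser: 22.6 × (410/502) = 22.6 × 0.816733 = 18.4582
paper pulp: 10.6 × (647/755) = 10.6 × 0.856954 = 9.0837
plastic resin: 20.1 × (2/2) = 20.1 × 1.000000 = 20.1000
rubber: 13.6 × (4/3) = 13.6 × 1.333333 = 18.1333
glass: 18.7 × (4/4) = 18.7 × 1.000000 = 18.7000
cotton: 14.4 × (1/1) = 14.4 × 1.000000 = 14.4000
Index = Σ wᵢ·(p₁ᵢ/p₀ᵢ) = 18.4582 + 9.0837 + 20.1000 + 18.1333 + 18.7000 + 14.4000 = 98.8752

98.88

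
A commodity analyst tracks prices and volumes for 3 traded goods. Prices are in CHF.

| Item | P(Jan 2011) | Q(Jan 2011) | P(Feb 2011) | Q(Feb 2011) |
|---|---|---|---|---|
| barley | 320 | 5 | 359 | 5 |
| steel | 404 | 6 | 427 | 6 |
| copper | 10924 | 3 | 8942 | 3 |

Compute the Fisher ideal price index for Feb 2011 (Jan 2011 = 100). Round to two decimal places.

84.75

Laspeyres component (base-period weights):
ΣP(Feb 2011)Q(Jan 2011) = 359×5 + 427×6 + 8942×3 = 1795 + 2562 + 26826 = 31183
ΣP(Jan 2011)Q(Jan 2011) = 320×5 + 404×6 + 10924×3 = 1600 + 2424 + 32772 = 36796
L = 31183 / 36796 × 100 = 84.7456
Paasche component (current-period weights):
ΣP(Feb 2011)Q(Feb 2011) = 359×5 + 427×6 + 8942×3 = 1795 + 2562 + 26826 = 31183
ΣP(Jan 2011)Q(Feb 2011) = 320×5 + 404×6 + 10924×3 = 1600 + 2424 + 32772 = 36796
P = 31183 / 36796 × 100 = 84.7456
Fisher = √(L × P) = √(84.7456 × 84.7456) = 84.7456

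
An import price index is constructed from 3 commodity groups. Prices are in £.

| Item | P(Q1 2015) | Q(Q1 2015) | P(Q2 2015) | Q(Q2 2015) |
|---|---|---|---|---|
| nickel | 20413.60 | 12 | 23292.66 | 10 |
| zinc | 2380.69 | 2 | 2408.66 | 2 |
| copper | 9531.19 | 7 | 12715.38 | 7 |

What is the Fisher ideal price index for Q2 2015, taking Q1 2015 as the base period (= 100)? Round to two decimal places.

118.27

Laspeyres component (base-period weights):
ΣP(Q2 2015)Q(Q1 2015) = 23292.66×12 + 2408.66×2 + 12715.38×7 = 279511.92 + 4817.32 + 89007.66 = 373336.9
ΣP(Q1 2015)Q(Q1 2015) = 20413.60×12 + 2380.69×2 + 9531.19×7 = 244963.2 + 4761.38 + 66718.33 = 316442.91
L = 373336.9 / 316442.91 × 100 = 117.9792
Paasche component (current-period weights):
ΣP(Q2 2015)Q(Q2 2015) = 23292.66×10 + 2408.66×2 + 12715.38×7 = 232926.6 + 4817.32 + 89007.66 = 326751.58
ΣP(Q1 2015)Q(Q2 2015) = 20413.60×10 + 2380.69×2 + 9531.19×7 = 204136 + 4761.38 + 66718.33 = 275615.71
P = 326751.58 / 275615.71 × 100 = 118.5533
Fisher = √(L × P) = √(117.9792 × 118.5533) = 118.2659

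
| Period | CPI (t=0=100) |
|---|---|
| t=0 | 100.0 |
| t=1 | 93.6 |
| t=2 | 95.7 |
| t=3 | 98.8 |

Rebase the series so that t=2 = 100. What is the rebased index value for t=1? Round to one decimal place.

Rebased(t=1) = 93.6 / 95.7 × 100 = 97.8056

97.8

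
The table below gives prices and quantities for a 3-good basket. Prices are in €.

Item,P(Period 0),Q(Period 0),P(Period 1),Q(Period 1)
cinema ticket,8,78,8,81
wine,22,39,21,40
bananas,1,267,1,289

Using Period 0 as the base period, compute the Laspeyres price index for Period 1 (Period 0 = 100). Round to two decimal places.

97.77

Laspeyres price index uses base-period quantities as weights.
ΣP(Period 1)·Q(Period 0) = 8×78 + 21×39 + 1×267 = 624 + 819 + 267 = 1710
ΣP(Period 0)·Q(Period 0) = 8×78 + 22×39 + 1×267 = 624 + 858 + 267 = 1749
Index = 1710 / 1749 × 100 = 97.7702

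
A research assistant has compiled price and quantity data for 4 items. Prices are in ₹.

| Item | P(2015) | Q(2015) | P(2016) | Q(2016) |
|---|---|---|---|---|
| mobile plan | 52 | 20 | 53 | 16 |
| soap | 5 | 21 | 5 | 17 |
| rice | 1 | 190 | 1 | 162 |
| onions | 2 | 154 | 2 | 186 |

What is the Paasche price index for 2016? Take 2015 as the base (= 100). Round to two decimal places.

101.10

Paasche price index uses current-period quantities as weights.
ΣP(2016)·Q(2016) = 53×16 + 5×17 + 1×162 + 2×186 = 848 + 85 + 162 + 372 = 1467
ΣP(2015)·Q(2016) = 52×16 + 5×17 + 1×162 + 2×186 = 832 + 85 + 162 + 372 = 1451
Index = 1467 / 1451 × 100 = 101.1027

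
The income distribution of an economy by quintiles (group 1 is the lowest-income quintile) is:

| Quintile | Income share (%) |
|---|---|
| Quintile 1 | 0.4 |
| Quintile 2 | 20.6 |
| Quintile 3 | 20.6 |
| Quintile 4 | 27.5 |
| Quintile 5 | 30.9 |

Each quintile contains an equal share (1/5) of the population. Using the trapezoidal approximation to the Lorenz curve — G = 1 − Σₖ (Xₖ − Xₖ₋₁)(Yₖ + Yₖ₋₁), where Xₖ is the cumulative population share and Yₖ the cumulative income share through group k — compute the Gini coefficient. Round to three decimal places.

Cumulative income shares Yₖ: 0.0040, 0.2100, 0.4160, 0.6910, 1.0000
Σ (Xₖ−Xₖ₋₁)(Yₖ+Yₖ₋₁) = (1/5)(0.0040+0.0000) + (1/5)(0.2100+0.0040) + (1/5)(0.4160+0.2100) + (1/5)(0.6910+0.4160) + (1/5)(1.0000+0.6910)
  = 0.0008 + 0.0428 + 0.1252 + 0.2214 + 0.3382 = 0.7284
G = 1 − 0.7284 = 0.2716

0.272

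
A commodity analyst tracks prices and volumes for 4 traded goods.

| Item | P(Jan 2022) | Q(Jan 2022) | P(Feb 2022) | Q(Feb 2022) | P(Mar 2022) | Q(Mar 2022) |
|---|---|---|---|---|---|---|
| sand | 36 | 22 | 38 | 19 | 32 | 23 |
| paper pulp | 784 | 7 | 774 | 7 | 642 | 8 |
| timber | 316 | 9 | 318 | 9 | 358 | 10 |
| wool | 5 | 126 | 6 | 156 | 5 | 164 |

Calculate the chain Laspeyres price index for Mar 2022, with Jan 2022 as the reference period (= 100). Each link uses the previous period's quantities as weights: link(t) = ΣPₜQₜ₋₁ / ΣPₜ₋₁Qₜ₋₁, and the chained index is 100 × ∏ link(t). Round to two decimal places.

Link Jan 2022→Feb 2022:
ΣP(Feb 2022)Q(Jan 2022) = 38×22 + 774×7 + 318×9 + 6×126 = 836 + 5418 + 2862 + 756 = 9872
ΣP(Jan 2022)Q(Jan 2022) = 36×22 + 784×7 + 316×9 + 5×126 = 792 + 5488 + 2844 + 630 = 9754
link = 9872/9754 = 1.012098
Link Feb 2022→Mar 2022:
ΣP(Mar 2022)Q(Feb 2022) = 32×19 + 642×7 + 358×9 + 5×156 = 608 + 4494 + 3222 + 780 = 9104
ΣP(Feb 2022)Q(Feb 2022) = 38×19 + 774×7 + 318×9 + 6×156 = 722 + 5418 + 2862 + 936 = 9938
link = 9104/9938 = 0.916080
Chained index = 100 × 1.012098 × 0.916080 = 92.7162

92.72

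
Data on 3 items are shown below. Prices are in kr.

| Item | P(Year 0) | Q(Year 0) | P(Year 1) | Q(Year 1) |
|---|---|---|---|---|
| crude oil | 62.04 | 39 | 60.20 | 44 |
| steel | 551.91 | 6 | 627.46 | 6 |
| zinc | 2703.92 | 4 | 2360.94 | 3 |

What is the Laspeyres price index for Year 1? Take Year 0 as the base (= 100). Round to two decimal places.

Laspeyres price index uses base-period quantities as weights.
ΣP(Year 1)·Q(Year 0) = 60.20×39 + 627.46×6 + 2360.94×4 = 2347.8 + 3764.76 + 9443.76 = 15556.32
ΣP(Year 0)·Q(Year 0) = 62.04×39 + 551.91×6 + 2703.92×4 = 2419.56 + 3311.46 + 10815.68 = 16546.7
Index = 15556.32 / 16546.7 × 100 = 94.0146

94.01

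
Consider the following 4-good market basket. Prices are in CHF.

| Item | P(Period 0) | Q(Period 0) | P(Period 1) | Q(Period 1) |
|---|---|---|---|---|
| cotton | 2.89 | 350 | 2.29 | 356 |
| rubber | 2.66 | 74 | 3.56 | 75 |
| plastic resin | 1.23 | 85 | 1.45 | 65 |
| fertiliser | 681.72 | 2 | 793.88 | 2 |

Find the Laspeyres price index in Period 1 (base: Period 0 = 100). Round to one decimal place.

103.7

Laspeyres price index uses base-period quantities as weights.
ΣP(Period 1)·Q(Period 0) = 2.29×350 + 3.56×74 + 1.45×85 + 793.88×2 = 801.5 + 263.44 + 123.25 + 1587.76 = 2775.95
ΣP(Period 0)·Q(Period 0) = 2.89×350 + 2.66×74 + 1.23×85 + 681.72×2 = 1011.5 + 196.84 + 104.55 + 1363.44 = 2676.33
Index = 2775.95 / 2676.33 × 100 = 103.7223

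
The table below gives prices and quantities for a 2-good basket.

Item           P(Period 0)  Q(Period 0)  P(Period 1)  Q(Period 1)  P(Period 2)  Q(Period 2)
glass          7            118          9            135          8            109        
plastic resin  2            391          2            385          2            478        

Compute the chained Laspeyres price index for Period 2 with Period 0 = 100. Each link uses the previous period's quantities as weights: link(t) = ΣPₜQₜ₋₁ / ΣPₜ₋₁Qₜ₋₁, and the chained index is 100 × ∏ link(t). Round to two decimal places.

106.88

Link Period 0→Period 1:
ΣP(Period 1)Q(Period 0) = 9×118 + 2×391 = 1062 + 782 = 1844
ΣP(Period 0)Q(Period 0) = 7×118 + 2×391 = 826 + 782 = 1608
link = 1844/1608 = 1.146766
Link Period 1→Period 2:
ΣP(Period 2)Q(Period 1) = 8×135 + 2×385 = 1080 + 770 = 1850
ΣP(Period 1)Q(Period 1) = 9×135 + 2×385 = 1215 + 770 = 1985
link = 1850/1985 = 0.931990
Chained index = 100 × 1.146766 × 0.931990 = 106.8775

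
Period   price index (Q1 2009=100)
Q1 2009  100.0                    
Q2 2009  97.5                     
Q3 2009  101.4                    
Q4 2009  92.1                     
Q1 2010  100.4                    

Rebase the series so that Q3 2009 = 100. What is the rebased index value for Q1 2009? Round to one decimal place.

Rebased(Q1 2009) = 100.0 / 101.4 × 100 = 98.6193

98.6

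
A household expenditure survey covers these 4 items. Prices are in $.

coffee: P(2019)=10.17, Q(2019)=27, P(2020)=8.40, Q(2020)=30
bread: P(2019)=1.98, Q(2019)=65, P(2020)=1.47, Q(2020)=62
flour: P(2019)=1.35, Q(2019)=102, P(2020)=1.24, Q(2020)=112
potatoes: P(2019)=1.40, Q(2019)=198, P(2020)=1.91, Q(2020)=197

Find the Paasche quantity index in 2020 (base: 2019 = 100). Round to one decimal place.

103.8

Paasche quantity index uses current-period prices as weights.
ΣP(2020)·Q(2020) = 8.40×30 + 1.47×62 + 1.24×112 + 1.91×197 = 252 + 91.14 + 138.88 + 376.27 = 858.29
ΣP(2020)·Q(2019) = 8.40×27 + 1.47×65 + 1.24×102 + 1.91×198 = 226.8 + 95.55 + 126.48 + 378.18 = 827.01
Index = 858.29 / 827.01 × 100 = 103.7823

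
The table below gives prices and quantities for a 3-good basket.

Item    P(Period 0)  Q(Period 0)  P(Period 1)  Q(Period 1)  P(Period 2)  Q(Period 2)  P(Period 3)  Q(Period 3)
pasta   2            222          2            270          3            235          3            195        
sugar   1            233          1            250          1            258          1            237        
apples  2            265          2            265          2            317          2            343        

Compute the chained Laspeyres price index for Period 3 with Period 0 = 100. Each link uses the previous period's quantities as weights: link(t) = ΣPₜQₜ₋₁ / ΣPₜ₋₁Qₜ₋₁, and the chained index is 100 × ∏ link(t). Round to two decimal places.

120.45

Link Period 0→Period 1:
ΣP(Period 1)Q(Period 0) = 2×222 + 1×233 + 2×265 = 444 + 233 + 530 = 1207
ΣP(Period 0)Q(Period 0) = 2×222 + 1×233 + 2×265 = 444 + 233 + 530 = 1207
link = 1207/1207 = 1.000000
Link Period 1→Period 2:
ΣP(Period 2)Q(Period 1) = 3×270 + 1×250 + 2×265 = 810 + 250 + 530 = 1590
ΣP(Period 1)Q(Period 1) = 2×270 + 1×250 + 2×265 = 540 + 250 + 530 = 1320
link = 1590/1320 = 1.204545
Link Period 2→Period 3:
ΣP(Period 3)Q(Period 2) = 3×235 + 1×258 + 2×317 = 705 + 258 + 634 = 1597
ΣP(Period 2)Q(Period 2) = 3×235 + 1×258 + 2×317 = 705 + 258 + 634 = 1597
link = 1597/1597 = 1.000000
Chained index = 100 × 1.000000 × 1.204545 × 1.000000 = 120.4545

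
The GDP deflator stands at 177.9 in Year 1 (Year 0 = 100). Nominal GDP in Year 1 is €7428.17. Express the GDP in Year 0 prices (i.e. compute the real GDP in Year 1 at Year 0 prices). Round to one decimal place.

Real = Nominal ÷ (Index/100) = 7428.17 ÷ (177.9/100)
     = 7428.17 ÷ 1.779 = 4175.4750

4175.5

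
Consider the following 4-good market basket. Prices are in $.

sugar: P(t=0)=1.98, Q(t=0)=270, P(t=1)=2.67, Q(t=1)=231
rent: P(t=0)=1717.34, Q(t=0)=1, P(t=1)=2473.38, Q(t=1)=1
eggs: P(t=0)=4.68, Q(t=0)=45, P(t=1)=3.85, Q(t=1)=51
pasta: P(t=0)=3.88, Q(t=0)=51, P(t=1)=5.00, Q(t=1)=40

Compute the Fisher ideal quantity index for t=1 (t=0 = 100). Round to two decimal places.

Laspeyres component (base-period weights):
ΣP(t=0)Q(t=1) = 1.98×231 + 1717.34×1 + 4.68×51 + 3.88×40 = 457.38 + 1717.34 + 238.68 + 155.2 = 2568.6
ΣP(t=0)Q(t=0) = 1.98×270 + 1717.34×1 + 4.68×45 + 3.88×51 = 534.6 + 1717.34 + 210.6 + 197.88 = 2660.42
L = 2568.6 / 2660.42 × 100 = 96.5487
Paasche component (current-period weights):
ΣP(t=1)Q(t=1) = 2.67×231 + 2473.38×1 + 3.85×51 + 5.00×40 = 616.77 + 2473.38 + 196.35 + 200 = 3486.5
ΣP(t=1)Q(t=0) = 2.67×270 + 2473.38×1 + 3.85×45 + 5.00×51 = 720.9 + 2473.38 + 173.25 + 255 = 3622.53
P = 3486.5 / 3622.53 × 100 = 96.2449
Fisher = √(L × P) = √(96.5487 × 96.2449) = 96.3967

96.40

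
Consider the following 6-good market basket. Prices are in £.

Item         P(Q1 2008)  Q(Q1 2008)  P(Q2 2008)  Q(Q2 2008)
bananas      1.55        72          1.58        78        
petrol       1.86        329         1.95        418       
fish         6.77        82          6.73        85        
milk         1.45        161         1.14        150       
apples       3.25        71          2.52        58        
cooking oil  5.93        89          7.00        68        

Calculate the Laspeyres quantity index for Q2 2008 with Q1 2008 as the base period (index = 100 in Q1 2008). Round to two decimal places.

Laspeyres quantity index uses base-period prices as weights.
ΣP(Q1 2008)·Q(Q2 2008) = 1.55×78 + 1.86×418 + 6.77×85 + 1.45×150 + 3.25×58 + 5.93×68 = 120.9 + 777.48 + 575.45 + 217.5 + 188.5 + 403.24 = 2283.07
ΣP(Q1 2008)·Q(Q1 2008) = 1.55×72 + 1.86×329 + 6.77×82 + 1.45×161 + 3.25×71 + 5.93×89 = 111.6 + 611.94 + 555.14 + 233.45 + 230.75 + 527.77 = 2270.65
Index = 2283.07 / 2270.65 × 100 = 100.5470

100.55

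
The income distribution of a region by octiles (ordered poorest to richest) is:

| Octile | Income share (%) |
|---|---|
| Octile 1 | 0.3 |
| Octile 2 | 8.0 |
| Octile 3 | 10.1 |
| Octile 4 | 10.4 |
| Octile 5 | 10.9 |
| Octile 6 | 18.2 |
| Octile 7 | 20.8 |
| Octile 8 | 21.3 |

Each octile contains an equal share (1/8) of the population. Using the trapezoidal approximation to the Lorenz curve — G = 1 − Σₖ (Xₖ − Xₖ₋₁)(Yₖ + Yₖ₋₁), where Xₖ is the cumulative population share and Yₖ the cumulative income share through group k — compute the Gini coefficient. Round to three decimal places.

0.295

Cumulative income shares Yₖ: 0.0030, 0.0830, 0.1840, 0.2880, 0.3970, 0.5790, 0.7870, 1.0000
Σ (Xₖ−Xₖ₋₁)(Yₖ+Yₖ₋₁) = (1/8)(0.0030+0.0000) + (1/8)(0.0830+0.0030) + (1/8)(0.1840+0.0830) + (1/8)(0.2880+0.1840) + (1/8)(0.3970+0.2880) + (1/8)(0.5790+0.3970) + (1/8)(0.7870+0.5790) + (1/8)(1.0000+0.7870)
  = 0.0004 + 0.0108 + 0.0334 + 0.0590 + 0.0856 + 0.1220 + 0.1707 + 0.2234 = 0.7052
G = 1 − 0.7052 = 0.2948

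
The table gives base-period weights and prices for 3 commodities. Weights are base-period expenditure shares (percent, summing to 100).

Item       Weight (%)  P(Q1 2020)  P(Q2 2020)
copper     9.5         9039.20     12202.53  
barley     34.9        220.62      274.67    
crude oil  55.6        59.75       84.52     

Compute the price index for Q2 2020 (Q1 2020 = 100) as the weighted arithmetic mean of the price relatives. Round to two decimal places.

copper: 9.5 × (12202.53/9039.20) = 9.5 × 1.349957 = 12.8246
barley: 34.9 × (274.67/220.62) = 34.9 × 1.244991 = 43.4502
crude oil: 55.6 × (84.52/59.75) = 55.6 × 1.414561 = 78.6496
Index = Σ wᵢ·(p₁ᵢ/p₀ᵢ) = 12.8246 + 43.4502 + 78.6496 = 134.9244

134.92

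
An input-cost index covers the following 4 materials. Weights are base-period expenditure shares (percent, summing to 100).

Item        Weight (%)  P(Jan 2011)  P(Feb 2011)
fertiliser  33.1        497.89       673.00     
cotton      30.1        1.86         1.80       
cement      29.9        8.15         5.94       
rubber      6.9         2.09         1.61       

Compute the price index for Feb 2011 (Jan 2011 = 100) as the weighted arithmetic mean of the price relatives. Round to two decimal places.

fertiliser: 33.1 × (673.00/497.89) = 33.1 × 1.351704 = 44.7414
cotton: 30.1 × (1.80/1.86) = 30.1 × 0.967742 = 29.1290
cement: 29.9 × (5.94/8.15) = 29.9 × 0.728834 = 21.7921
rubber: 6.9 × (1.61/2.09) = 6.9 × 0.770335 = 5.3153
Index = Σ wᵢ·(p₁ᵢ/p₀ᵢ) = 44.7414 + 29.1290 + 21.7921 + 5.3153 = 100.9779

100.98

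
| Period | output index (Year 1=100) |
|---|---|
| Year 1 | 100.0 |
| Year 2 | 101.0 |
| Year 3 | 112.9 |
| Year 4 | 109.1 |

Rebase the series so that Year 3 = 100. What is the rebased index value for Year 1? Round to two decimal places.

Rebased(Year 1) = 100.0 / 112.9 × 100 = 88.5740

88.57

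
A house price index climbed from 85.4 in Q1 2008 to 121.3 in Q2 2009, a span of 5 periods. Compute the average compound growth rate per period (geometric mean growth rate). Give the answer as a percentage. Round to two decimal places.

Growth factor = (121.3/85.4)^(1/5) = (1.420375)^(1/5) = 1.072706
Growth rate = 1.072706 − 1 = 0.072706 = 7.2706%

7.27%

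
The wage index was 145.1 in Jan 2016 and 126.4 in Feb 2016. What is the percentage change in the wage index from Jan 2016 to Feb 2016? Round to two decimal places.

-12.89%

Change = (126.4 − 145.1) / 145.1 × 100
       = -18.7 / 145.1 × 100 = -12.8877%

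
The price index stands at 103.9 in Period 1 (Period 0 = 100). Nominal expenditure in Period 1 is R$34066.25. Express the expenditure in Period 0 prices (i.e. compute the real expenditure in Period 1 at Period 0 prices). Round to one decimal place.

Real = Nominal ÷ (Index/100) = 34066.25 ÷ (103.9/100)
     = 34066.25 ÷ 1.039 = 32787.5361

32787.5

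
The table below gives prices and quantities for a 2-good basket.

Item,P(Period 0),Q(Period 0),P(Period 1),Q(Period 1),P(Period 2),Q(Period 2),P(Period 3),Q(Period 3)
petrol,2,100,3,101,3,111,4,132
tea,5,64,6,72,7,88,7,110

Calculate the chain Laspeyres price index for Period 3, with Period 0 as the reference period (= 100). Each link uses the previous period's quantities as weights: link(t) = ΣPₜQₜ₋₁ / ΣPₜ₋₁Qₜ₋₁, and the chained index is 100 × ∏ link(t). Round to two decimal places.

Link Period 0→Period 1:
ΣP(Period 1)Q(Period 0) = 3×100 + 6×64 = 300 + 384 = 684
ΣP(Period 0)Q(Period 0) = 2×100 + 5×64 = 200 + 320 = 520
link = 684/520 = 1.315385
Link Period 1→Period 2:
ΣP(Period 2)Q(Period 1) = 3×101 + 7×72 = 303 + 504 = 807
ΣP(Period 1)Q(Period 1) = 3×101 + 6×72 = 303 + 432 = 735
link = 807/735 = 1.097959
Link Period 2→Period 3:
ΣP(Period 3)Q(Period 2) = 4×111 + 7×88 = 444 + 616 = 1060
ΣP(Period 2)Q(Period 2) = 3×111 + 7×88 = 333 + 616 = 949
link = 1060/949 = 1.116965
Chained index = 100 × 1.315385 × 1.097959 × 1.116965 = 161.3164

161.32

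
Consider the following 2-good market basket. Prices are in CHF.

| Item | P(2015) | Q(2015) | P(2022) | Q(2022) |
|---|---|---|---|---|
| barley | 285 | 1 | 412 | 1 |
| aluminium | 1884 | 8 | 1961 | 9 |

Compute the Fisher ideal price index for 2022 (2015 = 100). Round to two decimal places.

Laspeyres component (base-period weights):
ΣP(2022)Q(2015) = 412×1 + 1961×8 = 412 + 15688 = 16100
ΣP(2015)Q(2015) = 285×1 + 1884×8 = 285 + 15072 = 15357
L = 16100 / 15357 × 100 = 104.8382
Paasche component (current-period weights):
ΣP(2022)Q(2022) = 412×1 + 1961×9 = 412 + 17649 = 18061
ΣP(2015)Q(2022) = 285×1 + 1884×9 = 285 + 16956 = 17241
P = 18061 / 17241 × 100 = 104.7561
Fisher = √(L × P) = √(104.8382 × 104.7561) = 104.7971

104.80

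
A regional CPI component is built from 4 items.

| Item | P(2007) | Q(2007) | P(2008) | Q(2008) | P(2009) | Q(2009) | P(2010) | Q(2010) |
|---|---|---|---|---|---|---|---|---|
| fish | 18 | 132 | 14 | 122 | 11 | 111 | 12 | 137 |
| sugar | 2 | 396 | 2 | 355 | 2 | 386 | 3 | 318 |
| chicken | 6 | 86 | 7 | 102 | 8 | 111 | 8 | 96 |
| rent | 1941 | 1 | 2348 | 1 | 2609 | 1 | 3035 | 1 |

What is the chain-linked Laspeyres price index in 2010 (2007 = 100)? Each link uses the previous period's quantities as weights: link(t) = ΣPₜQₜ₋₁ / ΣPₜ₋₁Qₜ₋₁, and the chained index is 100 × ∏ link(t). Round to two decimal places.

Link 2007→2008:
ΣP(2008)Q(2007) = 14×132 + 2×396 + 7×86 + 2348×1 = 1848 + 792 + 602 + 2348 = 5590
ΣP(2007)Q(2007) = 18×132 + 2×396 + 6×86 + 1941×1 = 2376 + 792 + 516 + 1941 = 5625
link = 5590/5625 = 0.993778
Link 2008→2009:
ΣP(2009)Q(2008) = 11×122 + 2×355 + 8×102 + 2609×1 = 1342 + 710 + 816 + 2609 = 5477
ΣP(2008)Q(2008) = 14×122 + 2×355 + 7×102 + 2348×1 = 1708 + 710 + 714 + 2348 = 5480
link = 5477/5480 = 0.999453
Link 2009→2010:
ΣP(2010)Q(2009) = 12×111 + 3×386 + 8×111 + 3035×1 = 1332 + 1158 + 888 + 3035 = 6413
ΣP(2009)Q(2009) = 11×111 + 2×386 + 8×111 + 2609×1 = 1221 + 772 + 888 + 2609 = 5490
link = 6413/5490 = 1.168124
Chained index = 100 × 0.993778 × 0.999453 × 1.168124 = 116.0220

116.02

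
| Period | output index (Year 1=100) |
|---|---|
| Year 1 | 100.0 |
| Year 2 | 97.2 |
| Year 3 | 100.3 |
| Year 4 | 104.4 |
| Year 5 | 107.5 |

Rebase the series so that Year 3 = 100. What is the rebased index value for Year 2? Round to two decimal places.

96.91

Rebased(Year 2) = 97.2 / 100.3 × 100 = 96.9093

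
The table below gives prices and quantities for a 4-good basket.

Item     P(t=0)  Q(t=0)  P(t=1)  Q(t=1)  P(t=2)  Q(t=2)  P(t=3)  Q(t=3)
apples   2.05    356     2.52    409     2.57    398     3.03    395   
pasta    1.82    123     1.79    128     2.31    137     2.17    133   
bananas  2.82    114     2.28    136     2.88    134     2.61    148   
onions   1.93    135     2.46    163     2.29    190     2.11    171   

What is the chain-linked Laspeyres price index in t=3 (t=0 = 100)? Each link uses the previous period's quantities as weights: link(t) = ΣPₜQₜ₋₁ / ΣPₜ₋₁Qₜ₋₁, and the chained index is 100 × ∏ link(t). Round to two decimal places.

Link t=0→t=1:
ΣP(t=1)Q(t=0) = 2.52×356 + 1.79×123 + 2.28×114 + 2.46×135 = 897.12 + 220.17 + 259.92 + 332.1 = 1709.31
ΣP(t=0)Q(t=0) = 2.05×356 + 1.82×123 + 2.82×114 + 1.93×135 = 729.8 + 223.86 + 321.48 + 260.55 = 1535.69
link = 1709.31/1535.69 = 1.113057
Link t=1→t=2:
ΣP(t=2)Q(t=1) = 2.57×409 + 2.31×128 + 2.88×136 + 2.29×163 = 1051.13 + 295.68 + 391.68 + 373.27 = 2111.76
ΣP(t=1)Q(t=1) = 2.52×409 + 1.79×128 + 2.28×136 + 2.46×163 = 1030.68 + 229.12 + 310.08 + 400.98 = 1970.86
link = 2111.76/1970.86 = 1.071492
Link t=2→t=3:
ΣP(t=3)Q(t=2) = 3.03×398 + 2.17×137 + 2.61×134 + 2.11×190 = 1205.94 + 297.29 + 349.74 + 400.9 = 2253.87
ΣP(t=2)Q(t=2) = 2.57×398 + 2.31×137 + 2.88×134 + 2.29×190 = 1022.86 + 316.47 + 385.92 + 435.1 = 2160.35
link = 2253.87/2160.35 = 1.043289
Chained index = 100 × 1.113057 × 1.071492 × 1.043289 = 124.4259

124.43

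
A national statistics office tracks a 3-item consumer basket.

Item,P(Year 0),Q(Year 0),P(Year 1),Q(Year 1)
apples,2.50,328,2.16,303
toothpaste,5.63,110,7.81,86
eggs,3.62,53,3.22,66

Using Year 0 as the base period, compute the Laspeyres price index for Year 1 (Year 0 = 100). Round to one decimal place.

Laspeyres price index uses base-period quantities as weights.
ΣP(Year 1)·Q(Year 0) = 2.16×328 + 7.81×110 + 3.22×53 = 708.48 + 859.1 + 170.66 = 1738.24
ΣP(Year 0)·Q(Year 0) = 2.50×328 + 5.63×110 + 3.62×53 = 820 + 619.3 + 191.86 = 1631.16
Index = 1738.24 / 1631.16 × 100 = 106.5647

106.6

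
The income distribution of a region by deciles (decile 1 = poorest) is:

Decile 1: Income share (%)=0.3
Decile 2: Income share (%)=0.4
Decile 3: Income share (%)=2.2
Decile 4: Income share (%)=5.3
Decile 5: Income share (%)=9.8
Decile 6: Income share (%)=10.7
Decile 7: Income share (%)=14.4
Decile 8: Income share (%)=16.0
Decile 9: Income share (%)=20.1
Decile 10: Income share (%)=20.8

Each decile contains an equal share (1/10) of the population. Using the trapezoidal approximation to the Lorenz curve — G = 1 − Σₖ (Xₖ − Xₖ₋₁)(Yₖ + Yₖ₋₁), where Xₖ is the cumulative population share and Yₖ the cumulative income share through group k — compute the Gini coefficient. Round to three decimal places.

Cumulative income shares Yₖ: 0.0030, 0.0070, 0.0290, 0.0820, 0.1800, 0.2870, 0.4310, 0.5910, 0.7920, 1.0000
Σ (Xₖ−Xₖ₋₁)(Yₖ+Yₖ₋₁) = (1/10)(0.0030+0.0000) + (1/10)(0.0070+0.0030) + (1/10)(0.0290+0.0070) + (1/10)(0.0820+0.0290) + (1/10)(0.1800+0.0820) + (1/10)(0.2870+0.1800) + (1/10)(0.4310+0.2870) + (1/10)(0.5910+0.4310) + (1/10)(0.7920+0.5910) + (1/10)(1.0000+0.7920)
  = 0.0003 + 0.0010 + 0.0036 + 0.0111 + 0.0262 + 0.0467 + 0.0718 + 0.1022 + 0.1383 + 0.1792 = 0.5804
G = 1 − 0.5804 = 0.4196

0.420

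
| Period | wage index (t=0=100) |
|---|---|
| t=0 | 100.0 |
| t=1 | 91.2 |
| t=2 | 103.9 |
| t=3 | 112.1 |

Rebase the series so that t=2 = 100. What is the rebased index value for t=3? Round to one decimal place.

107.9

Rebased(t=3) = 112.1 / 103.9 × 100 = 107.8922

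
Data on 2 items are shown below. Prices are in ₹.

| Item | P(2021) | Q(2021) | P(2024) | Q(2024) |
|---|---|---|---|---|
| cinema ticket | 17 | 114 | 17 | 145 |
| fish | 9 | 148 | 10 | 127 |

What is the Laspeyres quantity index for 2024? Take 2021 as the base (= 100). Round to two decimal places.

Laspeyres quantity index uses base-period prices as weights.
ΣP(2021)·Q(2024) = 17×145 + 9×127 = 2465 + 1143 = 3608
ΣP(2021)·Q(2021) = 17×114 + 9×148 = 1938 + 1332 = 3270
Index = 3608 / 3270 × 100 = 110.3364

110.34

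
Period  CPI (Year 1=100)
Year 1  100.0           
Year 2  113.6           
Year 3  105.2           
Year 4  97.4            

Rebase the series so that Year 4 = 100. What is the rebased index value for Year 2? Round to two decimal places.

116.63

Rebased(Year 2) = 113.6 / 97.4 × 100 = 116.6324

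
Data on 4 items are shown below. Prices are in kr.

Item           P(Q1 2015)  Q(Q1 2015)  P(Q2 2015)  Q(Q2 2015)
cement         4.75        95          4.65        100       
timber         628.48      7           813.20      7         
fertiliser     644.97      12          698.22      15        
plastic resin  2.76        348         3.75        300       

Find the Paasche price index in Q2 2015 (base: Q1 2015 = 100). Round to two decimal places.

115.47

Paasche price index uses current-period quantities as weights.
ΣP(Q2 2015)·Q(Q2 2015) = 4.65×100 + 813.20×7 + 698.22×15 + 3.75×300 = 465 + 5692.4 + 10473.3 + 1125 = 17755.7
ΣP(Q1 2015)·Q(Q2 2015) = 4.75×100 + 628.48×7 + 644.97×15 + 2.76×300 = 475 + 4399.36 + 9674.55 + 828 = 15376.91
Index = 17755.7 / 15376.91 × 100 = 115.4699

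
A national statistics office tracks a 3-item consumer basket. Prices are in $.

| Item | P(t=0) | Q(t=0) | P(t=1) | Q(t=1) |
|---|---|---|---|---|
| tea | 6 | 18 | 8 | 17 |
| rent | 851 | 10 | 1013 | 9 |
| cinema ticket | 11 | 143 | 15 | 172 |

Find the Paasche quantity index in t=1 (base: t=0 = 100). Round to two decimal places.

Paasche quantity index uses current-period prices as weights.
ΣP(t=1)·Q(t=1) = 8×17 + 1013×9 + 15×172 = 136 + 9117 + 2580 = 11833
ΣP(t=1)·Q(t=0) = 8×18 + 1013×10 + 15×143 = 144 + 10130 + 2145 = 12419
Index = 11833 / 12419 × 100 = 95.2814

95.28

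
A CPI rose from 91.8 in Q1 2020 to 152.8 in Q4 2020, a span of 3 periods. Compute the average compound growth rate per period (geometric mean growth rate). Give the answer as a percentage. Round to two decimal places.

Growth factor = (152.8/91.8)^(1/3) = (1.664488)^(1/3) = 1.185114
Growth rate = 1.185114 − 1 = 0.185114 = 18.5114%

18.51%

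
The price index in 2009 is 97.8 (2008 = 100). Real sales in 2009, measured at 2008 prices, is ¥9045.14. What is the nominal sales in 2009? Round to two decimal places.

Nominal = Real × (Index/100) = 9045.14 × (97.8/100)
        = 9045.14 × 0.978 = 8846.1469

8846.15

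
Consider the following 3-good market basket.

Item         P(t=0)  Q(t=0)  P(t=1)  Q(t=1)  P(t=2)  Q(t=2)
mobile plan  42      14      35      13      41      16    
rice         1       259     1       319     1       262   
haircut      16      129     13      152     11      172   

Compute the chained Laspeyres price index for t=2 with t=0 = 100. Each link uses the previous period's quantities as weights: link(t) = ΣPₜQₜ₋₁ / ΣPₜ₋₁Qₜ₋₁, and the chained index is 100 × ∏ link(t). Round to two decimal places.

Link t=0→t=1:
ΣP(t=1)Q(t=0) = 35×14 + 1×259 + 13×129 = 490 + 259 + 1677 = 2426
ΣP(t=0)Q(t=0) = 42×14 + 1×259 + 16×129 = 588 + 259 + 2064 = 2911
link = 2426/2911 = 0.833391
Link t=1→t=2:
ΣP(t=2)Q(t=1) = 41×13 + 1×319 + 11×152 = 533 + 319 + 1672 = 2524
ΣP(t=1)Q(t=1) = 35×13 + 1×319 + 13×152 = 455 + 319 + 1976 = 2750
link = 2524/2750 = 0.917818
Chained index = 100 × 0.833391 × 0.917818 = 76.4901

76.49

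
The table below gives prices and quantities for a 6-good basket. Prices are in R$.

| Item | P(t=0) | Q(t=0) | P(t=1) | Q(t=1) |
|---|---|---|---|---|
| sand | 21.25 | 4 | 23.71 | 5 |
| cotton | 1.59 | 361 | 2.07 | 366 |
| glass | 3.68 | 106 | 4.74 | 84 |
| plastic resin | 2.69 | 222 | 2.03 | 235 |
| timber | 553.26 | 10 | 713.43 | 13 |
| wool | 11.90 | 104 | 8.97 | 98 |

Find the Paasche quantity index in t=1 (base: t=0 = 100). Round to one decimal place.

Paasche quantity index uses current-period prices as weights.
ΣP(t=1)·Q(t=1) = 23.71×5 + 2.07×366 + 4.74×84 + 2.03×235 + 713.43×13 + 8.97×98 = 118.55 + 757.62 + 398.16 + 477.05 + 9274.59 + 879.06 = 11905.03
ΣP(t=1)·Q(t=0) = 23.71×4 + 2.07×361 + 4.74×106 + 2.03×222 + 713.43×10 + 8.97×104 = 94.84 + 747.27 + 502.44 + 450.66 + 7134.3 + 932.88 = 9862.39
Index = 11905.03 / 9862.39 × 100 = 120.7114

120.7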